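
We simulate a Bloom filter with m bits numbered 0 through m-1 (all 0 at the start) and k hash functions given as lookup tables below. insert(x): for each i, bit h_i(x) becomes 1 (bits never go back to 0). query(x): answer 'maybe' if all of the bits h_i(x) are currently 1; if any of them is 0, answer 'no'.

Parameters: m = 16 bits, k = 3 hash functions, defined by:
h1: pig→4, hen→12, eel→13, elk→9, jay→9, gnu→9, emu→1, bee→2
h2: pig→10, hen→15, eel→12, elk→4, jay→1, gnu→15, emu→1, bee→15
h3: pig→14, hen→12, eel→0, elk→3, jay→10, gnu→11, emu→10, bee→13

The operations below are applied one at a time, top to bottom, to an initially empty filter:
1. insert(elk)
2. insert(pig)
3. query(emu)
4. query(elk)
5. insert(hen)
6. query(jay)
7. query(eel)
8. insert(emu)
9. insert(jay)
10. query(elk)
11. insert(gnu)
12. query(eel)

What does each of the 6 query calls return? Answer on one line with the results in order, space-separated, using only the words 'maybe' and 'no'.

Answer: no maybe no no maybe no

Derivation:
Start: bits=0000000000000000
Op 1: insert elk -> sets bits 3 4 9 -> bits=0001100001000000
Op 2: insert pig -> sets bits 4 10 14 -> bits=0001100001100010
Op 3: query emu -> checks bit1=0, bit10=1 (has a 0) -> no
Op 4: query elk -> checks bit3=1, bit4=1, bit9=1 (all 1) -> maybe
Op 5: insert hen -> sets bits 12 15 -> bits=0001100001101011
Op 6: query jay -> checks bit1=0, bit9=1, bit10=1 (has a 0) -> no
Op 7: query eel -> checks bit0=0, bit12=1, bit13=0 (has a 0) -> no
Op 8: insert emu -> sets bits 1 10 -> bits=0101100001101011
Op 9: insert jay -> sets bits 1 9 10 -> bits=0101100001101011
Op 10: query elk -> checks bit3=1, bit4=1, bit9=1 (all 1) -> maybe
Op 11: insert gnu -> sets bits 9 11 15 -> bits=0101100001111011
Op 12: query eel -> checks bit0=0, bit12=1, bit13=0 (has a 0) -> no
Query results in order: no maybe no no maybe no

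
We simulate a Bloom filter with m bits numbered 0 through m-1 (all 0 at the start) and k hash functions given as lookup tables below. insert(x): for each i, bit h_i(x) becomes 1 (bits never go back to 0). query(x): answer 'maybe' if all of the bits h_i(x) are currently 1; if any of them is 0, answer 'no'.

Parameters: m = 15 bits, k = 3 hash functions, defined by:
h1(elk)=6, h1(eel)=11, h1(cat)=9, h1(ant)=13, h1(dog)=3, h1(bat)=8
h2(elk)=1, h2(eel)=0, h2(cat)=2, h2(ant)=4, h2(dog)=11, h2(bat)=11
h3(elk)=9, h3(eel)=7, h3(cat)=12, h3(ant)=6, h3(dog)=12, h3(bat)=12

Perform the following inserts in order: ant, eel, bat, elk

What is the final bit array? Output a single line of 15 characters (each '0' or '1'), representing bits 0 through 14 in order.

Start: bits=000000000000000
After insert 'ant': sets bits 4 6 13 -> bits=000010100000010
After insert 'eel': sets bits 0 7 11 -> bits=100010110001010
After insert 'bat': sets bits 8 11 12 -> bits=100010111001110
After insert 'elk': sets bits 1 6 9 -> bits=110010111101110

Answer: 110010111101110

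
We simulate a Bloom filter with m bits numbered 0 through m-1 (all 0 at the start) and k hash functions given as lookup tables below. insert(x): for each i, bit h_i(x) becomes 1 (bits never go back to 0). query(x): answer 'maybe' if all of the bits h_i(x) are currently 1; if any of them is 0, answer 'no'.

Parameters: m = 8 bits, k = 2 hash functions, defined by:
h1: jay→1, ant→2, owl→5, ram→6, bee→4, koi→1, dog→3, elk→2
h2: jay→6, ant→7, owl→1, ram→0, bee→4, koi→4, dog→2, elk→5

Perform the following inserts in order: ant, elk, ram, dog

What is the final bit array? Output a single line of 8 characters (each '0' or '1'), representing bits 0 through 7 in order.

Start: bits=00000000
After insert 'ant': sets bits 2 7 -> bits=00100001
After insert 'elk': sets bits 2 5 -> bits=00100101
After insert 'ram': sets bits 0 6 -> bits=10100111
After insert 'dog': sets bits 2 3 -> bits=10110111

Answer: 10110111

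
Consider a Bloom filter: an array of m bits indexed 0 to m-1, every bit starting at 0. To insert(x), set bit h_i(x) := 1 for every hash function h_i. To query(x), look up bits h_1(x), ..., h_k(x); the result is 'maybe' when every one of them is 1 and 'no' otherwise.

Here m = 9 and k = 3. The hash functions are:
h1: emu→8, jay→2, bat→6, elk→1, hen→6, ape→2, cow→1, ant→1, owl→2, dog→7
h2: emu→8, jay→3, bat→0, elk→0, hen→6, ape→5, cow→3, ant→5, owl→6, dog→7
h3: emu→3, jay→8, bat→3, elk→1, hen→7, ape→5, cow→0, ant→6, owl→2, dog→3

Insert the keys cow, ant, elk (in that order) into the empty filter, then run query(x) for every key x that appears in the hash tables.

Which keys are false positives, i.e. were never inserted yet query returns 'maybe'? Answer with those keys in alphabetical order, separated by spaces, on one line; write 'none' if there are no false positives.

Start: bits=000000000
After insert 'cow': sets bits 0 1 3 -> bits=110100000
After insert 'ant': sets bits 1 5 6 -> bits=110101100
After insert 'elk': sets bits 0 1 -> bits=110101100
Not inserted: ape bat dog emu hen jay owl — query each against bits=110101100:
query ape: checks bit2=0, bit5=1 (has a 0) -> no => not a false positive
query bat: checks bit0=1, bit3=1, bit6=1 (all 1) -> maybe => FALSE POSITIVE
query dog: checks bit3=1, bit7=0 (has a 0) -> no => not a false positive
query emu: checks bit3=1, bit8=0 (has a 0) -> no => not a false positive
query hen: checks bit6=1, bit7=0 (has a 0) -> no => not a false positive
query jay: checks bit2=0, bit3=1, bit8=0 (has a 0) -> no => not a false positive
query owl: checks bit2=0, bit6=1 (has a 0) -> no => not a false positive
False positives (alphabetical): bat

Answer: bat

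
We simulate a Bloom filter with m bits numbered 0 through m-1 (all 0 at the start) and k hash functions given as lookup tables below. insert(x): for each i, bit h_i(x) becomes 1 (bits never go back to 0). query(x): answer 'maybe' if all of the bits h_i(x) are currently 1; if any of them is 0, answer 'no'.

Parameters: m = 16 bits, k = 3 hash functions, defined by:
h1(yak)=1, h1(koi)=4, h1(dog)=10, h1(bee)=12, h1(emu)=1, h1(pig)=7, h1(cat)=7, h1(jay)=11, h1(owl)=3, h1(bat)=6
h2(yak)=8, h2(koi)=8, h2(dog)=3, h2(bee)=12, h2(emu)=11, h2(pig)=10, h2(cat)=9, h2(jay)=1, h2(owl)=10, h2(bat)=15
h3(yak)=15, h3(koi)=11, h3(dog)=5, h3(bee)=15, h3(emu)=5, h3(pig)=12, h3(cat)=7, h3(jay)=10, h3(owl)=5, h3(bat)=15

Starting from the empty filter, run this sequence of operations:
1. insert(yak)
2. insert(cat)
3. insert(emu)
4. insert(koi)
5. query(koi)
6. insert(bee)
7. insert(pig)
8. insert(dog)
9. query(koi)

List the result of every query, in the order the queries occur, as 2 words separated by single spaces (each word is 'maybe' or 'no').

Start: bits=0000000000000000
Op 1: insert yak -> sets bits 1 8 15 -> bits=0100000010000001
Op 2: insert cat -> sets bits 7 9 -> bits=0100000111000001
Op 3: insert emu -> sets bits 1 5 11 -> bits=0100010111010001
Op 4: insert koi -> sets bits 4 8 11 -> bits=0100110111010001
Op 5: query koi -> checks bit4=1, bit8=1, bit11=1 (all 1) -> maybe
Op 6: insert bee -> sets bits 12 15 -> bits=0100110111011001
Op 7: insert pig -> sets bits 7 10 12 -> bits=0100110111111001
Op 8: insert dog -> sets bits 3 5 10 -> bits=0101110111111001
Op 9: query koi -> checks bit4=1, bit8=1, bit11=1 (all 1) -> maybe
Query results in order: maybe maybe

Answer: maybe maybe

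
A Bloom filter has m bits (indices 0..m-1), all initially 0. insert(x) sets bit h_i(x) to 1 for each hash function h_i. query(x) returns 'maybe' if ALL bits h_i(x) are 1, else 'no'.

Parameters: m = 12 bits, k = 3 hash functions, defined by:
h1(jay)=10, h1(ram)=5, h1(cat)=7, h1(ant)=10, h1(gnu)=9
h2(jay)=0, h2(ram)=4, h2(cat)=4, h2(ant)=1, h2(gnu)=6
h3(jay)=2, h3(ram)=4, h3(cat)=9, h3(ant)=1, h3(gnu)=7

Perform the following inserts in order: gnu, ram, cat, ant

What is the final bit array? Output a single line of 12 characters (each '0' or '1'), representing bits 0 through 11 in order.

Answer: 010011110110

Derivation:
Start: bits=000000000000
After insert 'gnu': sets bits 6 7 9 -> bits=000000110100
After insert 'ram': sets bits 4 5 -> bits=000011110100
After insert 'cat': sets bits 4 7 9 -> bits=000011110100
After insert 'ant': sets bits 1 10 -> bits=010011110110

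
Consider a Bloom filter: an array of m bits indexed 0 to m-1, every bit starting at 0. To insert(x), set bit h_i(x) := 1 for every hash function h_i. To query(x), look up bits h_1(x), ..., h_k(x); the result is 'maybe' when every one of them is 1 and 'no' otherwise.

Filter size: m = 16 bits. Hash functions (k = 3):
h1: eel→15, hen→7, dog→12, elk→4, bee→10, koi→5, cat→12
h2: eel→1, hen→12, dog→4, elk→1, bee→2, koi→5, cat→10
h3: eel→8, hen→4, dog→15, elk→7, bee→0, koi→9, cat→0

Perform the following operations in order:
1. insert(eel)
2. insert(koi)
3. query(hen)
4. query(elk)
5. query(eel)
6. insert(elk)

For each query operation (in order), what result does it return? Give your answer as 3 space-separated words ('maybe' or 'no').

Answer: no no maybe

Derivation:
Start: bits=0000000000000000
Op 1: insert eel -> sets bits 1 8 15 -> bits=0100000010000001
Op 2: insert koi -> sets bits 5 9 -> bits=0100010011000001
Op 3: query hen -> checks bit4=0, bit7=0, bit12=0 (has a 0) -> no
Op 4: query elk -> checks bit1=1, bit4=0, bit7=0 (has a 0) -> no
Op 5: query eel -> checks bit1=1, bit8=1, bit15=1 (all 1) -> maybe
Op 6: insert elk -> sets bits 1 4 7 -> bits=0100110111000001
Query results in order: no no maybe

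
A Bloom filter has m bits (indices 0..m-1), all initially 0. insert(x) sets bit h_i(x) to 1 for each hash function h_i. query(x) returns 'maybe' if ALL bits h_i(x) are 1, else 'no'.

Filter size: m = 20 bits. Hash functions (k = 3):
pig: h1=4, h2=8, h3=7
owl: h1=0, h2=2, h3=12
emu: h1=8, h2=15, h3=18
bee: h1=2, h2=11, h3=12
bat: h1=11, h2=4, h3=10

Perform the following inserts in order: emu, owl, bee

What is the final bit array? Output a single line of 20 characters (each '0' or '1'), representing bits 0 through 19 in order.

Start: bits=00000000000000000000
After insert 'emu': sets bits 8 15 18 -> bits=00000000100000010010
After insert 'owl': sets bits 0 2 12 -> bits=10100000100010010010
After insert 'bee': sets bits 2 11 12 -> bits=10100000100110010010

Answer: 10100000100110010010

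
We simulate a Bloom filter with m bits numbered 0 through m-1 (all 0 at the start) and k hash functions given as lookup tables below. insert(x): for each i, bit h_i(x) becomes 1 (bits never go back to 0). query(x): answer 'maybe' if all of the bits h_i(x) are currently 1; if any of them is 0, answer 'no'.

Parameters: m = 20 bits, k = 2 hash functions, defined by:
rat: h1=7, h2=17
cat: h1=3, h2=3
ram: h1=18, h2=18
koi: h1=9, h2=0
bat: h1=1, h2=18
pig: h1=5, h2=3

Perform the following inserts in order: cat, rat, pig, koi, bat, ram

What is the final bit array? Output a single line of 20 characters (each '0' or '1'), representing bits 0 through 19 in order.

Start: bits=00000000000000000000
After insert 'cat': sets bits 3 -> bits=00010000000000000000
After insert 'rat': sets bits 7 17 -> bits=00010001000000000100
After insert 'pig': sets bits 3 5 -> bits=00010101000000000100
After insert 'koi': sets bits 0 9 -> bits=10010101010000000100
After insert 'bat': sets bits 1 18 -> bits=11010101010000000110
After insert 'ram': sets bits 18 -> bits=11010101010000000110

Answer: 11010101010000000110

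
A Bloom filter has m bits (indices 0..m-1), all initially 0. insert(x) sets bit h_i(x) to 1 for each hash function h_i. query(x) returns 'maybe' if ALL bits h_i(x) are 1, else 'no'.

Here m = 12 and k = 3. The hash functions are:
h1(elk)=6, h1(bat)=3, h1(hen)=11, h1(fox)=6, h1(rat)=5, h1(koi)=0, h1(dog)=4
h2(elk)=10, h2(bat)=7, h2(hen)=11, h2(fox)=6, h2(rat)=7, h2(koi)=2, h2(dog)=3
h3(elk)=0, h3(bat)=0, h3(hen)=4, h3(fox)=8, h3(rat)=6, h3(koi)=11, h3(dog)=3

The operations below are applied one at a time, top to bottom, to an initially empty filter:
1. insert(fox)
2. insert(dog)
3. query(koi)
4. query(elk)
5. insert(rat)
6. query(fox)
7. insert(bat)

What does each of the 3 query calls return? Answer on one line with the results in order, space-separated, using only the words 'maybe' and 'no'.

Answer: no no maybe

Derivation:
Start: bits=000000000000
Op 1: insert fox -> sets bits 6 8 -> bits=000000101000
Op 2: insert dog -> sets bits 3 4 -> bits=000110101000
Op 3: query koi -> checks bit0=0, bit2=0, bit11=0 (has a 0) -> no
Op 4: query elk -> checks bit0=0, bit6=1, bit10=0 (has a 0) -> no
Op 5: insert rat -> sets bits 5 6 7 -> bits=000111111000
Op 6: query fox -> checks bit6=1, bit8=1 (all 1) -> maybe
Op 7: insert bat -> sets bits 0 3 7 -> bits=100111111000
Query results in order: no no maybe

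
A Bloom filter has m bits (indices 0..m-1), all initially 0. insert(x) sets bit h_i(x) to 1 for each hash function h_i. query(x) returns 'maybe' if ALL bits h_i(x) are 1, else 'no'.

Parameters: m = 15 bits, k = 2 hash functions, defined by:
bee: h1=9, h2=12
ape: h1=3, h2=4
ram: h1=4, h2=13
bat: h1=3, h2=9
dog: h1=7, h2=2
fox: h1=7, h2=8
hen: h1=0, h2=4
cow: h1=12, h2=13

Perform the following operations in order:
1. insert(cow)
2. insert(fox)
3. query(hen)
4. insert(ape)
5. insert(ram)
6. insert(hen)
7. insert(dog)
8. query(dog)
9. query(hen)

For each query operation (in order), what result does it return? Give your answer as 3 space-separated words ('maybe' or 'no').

Start: bits=000000000000000
Op 1: insert cow -> sets bits 12 13 -> bits=000000000000110
Op 2: insert fox -> sets bits 7 8 -> bits=000000011000110
Op 3: query hen -> checks bit0=0, bit4=0 (has a 0) -> no
Op 4: insert ape -> sets bits 3 4 -> bits=000110011000110
Op 5: insert ram -> sets bits 4 13 -> bits=000110011000110
Op 6: insert hen -> sets bits 0 4 -> bits=100110011000110
Op 7: insert dog -> sets bits 2 7 -> bits=101110011000110
Op 8: query dog -> checks bit2=1, bit7=1 (all 1) -> maybe
Op 9: query hen -> checks bit0=1, bit4=1 (all 1) -> maybe
Query results in order: no maybe maybe

Answer: no maybe maybe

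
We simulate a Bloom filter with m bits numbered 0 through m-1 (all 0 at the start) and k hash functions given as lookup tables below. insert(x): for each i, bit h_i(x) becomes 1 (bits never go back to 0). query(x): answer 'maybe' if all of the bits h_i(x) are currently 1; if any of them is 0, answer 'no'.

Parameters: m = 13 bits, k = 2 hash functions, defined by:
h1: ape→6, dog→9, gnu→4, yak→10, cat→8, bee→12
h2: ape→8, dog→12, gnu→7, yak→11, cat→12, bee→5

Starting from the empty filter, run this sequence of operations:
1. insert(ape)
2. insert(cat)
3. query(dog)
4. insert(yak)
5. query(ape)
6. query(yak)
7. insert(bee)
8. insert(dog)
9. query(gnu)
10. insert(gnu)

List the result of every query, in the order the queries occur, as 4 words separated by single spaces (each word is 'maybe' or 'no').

Start: bits=0000000000000
Op 1: insert ape -> sets bits 6 8 -> bits=0000001010000
Op 2: insert cat -> sets bits 8 12 -> bits=0000001010001
Op 3: query dog -> checks bit9=0, bit12=1 (has a 0) -> no
Op 4: insert yak -> sets bits 10 11 -> bits=0000001010111
Op 5: query ape -> checks bit6=1, bit8=1 (all 1) -> maybe
Op 6: query yak -> checks bit10=1, bit11=1 (all 1) -> maybe
Op 7: insert bee -> sets bits 5 12 -> bits=0000011010111
Op 8: insert dog -> sets bits 9 12 -> bits=0000011011111
Op 9: query gnu -> checks bit4=0, bit7=0 (has a 0) -> no
Op 10: insert gnu -> sets bits 4 7 -> bits=0000111111111
Query results in order: no maybe maybe no

Answer: no maybe maybe no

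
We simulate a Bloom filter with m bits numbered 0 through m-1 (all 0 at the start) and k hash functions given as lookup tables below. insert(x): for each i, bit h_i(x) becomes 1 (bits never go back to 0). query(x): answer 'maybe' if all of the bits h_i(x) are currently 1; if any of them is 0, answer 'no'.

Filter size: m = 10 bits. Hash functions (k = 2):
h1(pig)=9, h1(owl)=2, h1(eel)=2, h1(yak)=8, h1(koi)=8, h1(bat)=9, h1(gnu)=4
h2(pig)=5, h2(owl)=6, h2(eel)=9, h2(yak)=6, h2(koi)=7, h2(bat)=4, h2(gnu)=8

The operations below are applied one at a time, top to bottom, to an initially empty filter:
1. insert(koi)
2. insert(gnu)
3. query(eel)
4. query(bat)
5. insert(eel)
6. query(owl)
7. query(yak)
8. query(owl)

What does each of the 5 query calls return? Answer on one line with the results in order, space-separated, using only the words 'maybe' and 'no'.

Answer: no no no no no

Derivation:
Start: bits=0000000000
Op 1: insert koi -> sets bits 7 8 -> bits=0000000110
Op 2: insert gnu -> sets bits 4 8 -> bits=0000100110
Op 3: query eel -> checks bit2=0, bit9=0 (has a 0) -> no
Op 4: query bat -> checks bit4=1, bit9=0 (has a 0) -> no
Op 5: insert eel -> sets bits 2 9 -> bits=0010100111
Op 6: query owl -> checks bit2=1, bit6=0 (has a 0) -> no
Op 7: query yak -> checks bit6=0, bit8=1 (has a 0) -> no
Op 8: query owl -> checks bit2=1, bit6=0 (has a 0) -> no
Query results in order: no no no no no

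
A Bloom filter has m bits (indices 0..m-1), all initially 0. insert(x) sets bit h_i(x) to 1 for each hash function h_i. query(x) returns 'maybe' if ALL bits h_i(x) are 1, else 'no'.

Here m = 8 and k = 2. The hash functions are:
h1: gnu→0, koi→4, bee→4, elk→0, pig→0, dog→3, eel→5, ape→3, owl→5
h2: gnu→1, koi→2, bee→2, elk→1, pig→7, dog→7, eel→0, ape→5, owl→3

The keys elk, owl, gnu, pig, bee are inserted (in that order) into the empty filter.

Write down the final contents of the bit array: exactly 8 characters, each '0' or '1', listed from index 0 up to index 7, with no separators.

Answer: 11111101

Derivation:
Start: bits=00000000
After insert 'elk': sets bits 0 1 -> bits=11000000
After insert 'owl': sets bits 3 5 -> bits=11010100
After insert 'gnu': sets bits 0 1 -> bits=11010100
After insert 'pig': sets bits 0 7 -> bits=11010101
After insert 'bee': sets bits 2 4 -> bits=11111101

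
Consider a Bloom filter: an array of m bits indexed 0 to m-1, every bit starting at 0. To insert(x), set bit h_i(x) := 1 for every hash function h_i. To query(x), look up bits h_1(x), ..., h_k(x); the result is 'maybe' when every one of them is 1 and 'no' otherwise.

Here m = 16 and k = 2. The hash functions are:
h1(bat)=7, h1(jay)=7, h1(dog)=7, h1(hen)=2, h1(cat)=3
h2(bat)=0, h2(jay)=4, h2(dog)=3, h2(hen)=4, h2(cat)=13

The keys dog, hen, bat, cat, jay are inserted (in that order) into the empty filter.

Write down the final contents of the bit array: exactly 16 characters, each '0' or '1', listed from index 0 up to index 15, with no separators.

Start: bits=0000000000000000
After insert 'dog': sets bits 3 7 -> bits=0001000100000000
After insert 'hen': sets bits 2 4 -> bits=0011100100000000
After insert 'bat': sets bits 0 7 -> bits=1011100100000000
After insert 'cat': sets bits 3 13 -> bits=1011100100000100
After insert 'jay': sets bits 4 7 -> bits=1011100100000100

Answer: 1011100100000100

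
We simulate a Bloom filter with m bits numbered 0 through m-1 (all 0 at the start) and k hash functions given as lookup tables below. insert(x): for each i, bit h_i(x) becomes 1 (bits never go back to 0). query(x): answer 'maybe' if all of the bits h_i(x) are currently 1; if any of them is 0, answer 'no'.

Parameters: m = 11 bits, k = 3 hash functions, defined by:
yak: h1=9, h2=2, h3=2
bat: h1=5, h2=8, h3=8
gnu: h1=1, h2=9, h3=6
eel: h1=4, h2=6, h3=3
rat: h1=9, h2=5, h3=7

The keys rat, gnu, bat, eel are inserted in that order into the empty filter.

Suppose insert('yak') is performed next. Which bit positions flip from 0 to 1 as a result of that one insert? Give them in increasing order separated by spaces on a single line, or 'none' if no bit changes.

Answer: 2

Derivation:
Start: bits=00000000000
After insert 'rat': sets bits 5 7 9 -> bits=00000101010
After insert 'gnu': sets bits 1 6 9 -> bits=01000111010
After insert 'bat': sets bits 5 8 -> bits=01000111110
After insert 'eel': sets bits 3 4 6 -> bits=01011111110
insert 'yak' would touch bits 2 9; currently bit2=0, bit9=1
Bits that are 0 among those (would change 0->1): 2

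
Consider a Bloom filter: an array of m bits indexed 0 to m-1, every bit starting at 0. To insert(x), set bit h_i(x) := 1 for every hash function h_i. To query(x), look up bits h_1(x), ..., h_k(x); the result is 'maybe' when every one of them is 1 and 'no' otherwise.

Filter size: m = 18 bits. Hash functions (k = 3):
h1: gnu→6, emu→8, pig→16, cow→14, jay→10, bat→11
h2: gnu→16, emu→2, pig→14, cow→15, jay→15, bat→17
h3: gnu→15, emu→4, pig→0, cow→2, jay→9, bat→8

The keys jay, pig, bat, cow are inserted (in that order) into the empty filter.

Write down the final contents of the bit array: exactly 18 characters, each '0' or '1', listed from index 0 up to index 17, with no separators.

Answer: 101000001111001111

Derivation:
Start: bits=000000000000000000
After insert 'jay': sets bits 9 10 15 -> bits=000000000110000100
After insert 'pig': sets bits 0 14 16 -> bits=100000000110001110
After insert 'bat': sets bits 8 11 17 -> bits=100000001111001111
After insert 'cow': sets bits 2 14 15 -> bits=101000001111001111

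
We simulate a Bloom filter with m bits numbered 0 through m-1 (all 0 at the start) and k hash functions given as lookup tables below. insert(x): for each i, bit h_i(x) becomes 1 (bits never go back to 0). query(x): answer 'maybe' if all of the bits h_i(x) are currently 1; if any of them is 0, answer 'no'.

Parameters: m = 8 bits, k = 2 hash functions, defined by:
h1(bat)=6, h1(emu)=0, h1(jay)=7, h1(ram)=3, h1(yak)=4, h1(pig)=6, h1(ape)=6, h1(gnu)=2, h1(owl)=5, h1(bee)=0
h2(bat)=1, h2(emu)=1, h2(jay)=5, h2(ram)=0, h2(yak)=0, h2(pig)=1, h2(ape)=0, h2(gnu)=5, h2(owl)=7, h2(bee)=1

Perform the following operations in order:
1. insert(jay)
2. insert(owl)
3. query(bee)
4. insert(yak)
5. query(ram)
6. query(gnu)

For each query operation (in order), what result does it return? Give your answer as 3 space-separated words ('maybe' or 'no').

Answer: no no no

Derivation:
Start: bits=00000000
Op 1: insert jay -> sets bits 5 7 -> bits=00000101
Op 2: insert owl -> sets bits 5 7 -> bits=00000101
Op 3: query bee -> checks bit0=0, bit1=0 (has a 0) -> no
Op 4: insert yak -> sets bits 0 4 -> bits=10001101
Op 5: query ram -> checks bit0=1, bit3=0 (has a 0) -> no
Op 6: query gnu -> checks bit2=0, bit5=1 (has a 0) -> no
Query results in order: no no no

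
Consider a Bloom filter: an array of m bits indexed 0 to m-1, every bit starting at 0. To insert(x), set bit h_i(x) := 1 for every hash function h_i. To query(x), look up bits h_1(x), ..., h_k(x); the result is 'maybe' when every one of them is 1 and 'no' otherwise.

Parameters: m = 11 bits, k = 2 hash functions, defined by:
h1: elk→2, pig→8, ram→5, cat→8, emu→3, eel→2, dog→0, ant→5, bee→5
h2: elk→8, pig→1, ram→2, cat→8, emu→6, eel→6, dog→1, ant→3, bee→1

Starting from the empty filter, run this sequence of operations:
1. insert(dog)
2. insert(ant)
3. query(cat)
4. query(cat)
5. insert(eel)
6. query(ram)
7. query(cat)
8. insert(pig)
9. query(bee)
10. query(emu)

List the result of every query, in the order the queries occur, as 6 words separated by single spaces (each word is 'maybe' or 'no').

Start: bits=00000000000
Op 1: insert dog -> sets bits 0 1 -> bits=11000000000
Op 2: insert ant -> sets bits 3 5 -> bits=11010100000
Op 3: query cat -> checks bit8=0 (has a 0) -> no
Op 4: query cat -> checks bit8=0 (has a 0) -> no
Op 5: insert eel -> sets bits 2 6 -> bits=11110110000
Op 6: query ram -> checks bit2=1, bit5=1 (all 1) -> maybe
Op 7: query cat -> checks bit8=0 (has a 0) -> no
Op 8: insert pig -> sets bits 1 8 -> bits=11110110100
Op 9: query bee -> checks bit1=1, bit5=1 (all 1) -> maybe
Op 10: query emu -> checks bit3=1, bit6=1 (all 1) -> maybe
Query results in order: no no maybe no maybe maybe

Answer: no no maybe no maybe maybe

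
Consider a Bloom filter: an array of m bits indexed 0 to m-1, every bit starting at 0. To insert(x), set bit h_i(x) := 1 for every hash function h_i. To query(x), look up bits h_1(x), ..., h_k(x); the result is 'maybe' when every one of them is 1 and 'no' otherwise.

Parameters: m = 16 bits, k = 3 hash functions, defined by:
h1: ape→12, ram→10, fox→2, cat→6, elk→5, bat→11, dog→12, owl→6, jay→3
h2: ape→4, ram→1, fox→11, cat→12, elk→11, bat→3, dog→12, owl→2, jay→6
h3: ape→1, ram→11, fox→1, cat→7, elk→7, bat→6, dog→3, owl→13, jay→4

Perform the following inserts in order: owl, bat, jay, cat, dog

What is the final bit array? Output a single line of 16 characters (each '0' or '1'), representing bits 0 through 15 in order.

Answer: 0011101100011100

Derivation:
Start: bits=0000000000000000
After insert 'owl': sets bits 2 6 13 -> bits=0010001000000100
After insert 'bat': sets bits 3 6 11 -> bits=0011001000010100
After insert 'jay': sets bits 3 4 6 -> bits=0011101000010100
After insert 'cat': sets bits 6 7 12 -> bits=0011101100011100
After insert 'dog': sets bits 3 12 -> bits=0011101100011100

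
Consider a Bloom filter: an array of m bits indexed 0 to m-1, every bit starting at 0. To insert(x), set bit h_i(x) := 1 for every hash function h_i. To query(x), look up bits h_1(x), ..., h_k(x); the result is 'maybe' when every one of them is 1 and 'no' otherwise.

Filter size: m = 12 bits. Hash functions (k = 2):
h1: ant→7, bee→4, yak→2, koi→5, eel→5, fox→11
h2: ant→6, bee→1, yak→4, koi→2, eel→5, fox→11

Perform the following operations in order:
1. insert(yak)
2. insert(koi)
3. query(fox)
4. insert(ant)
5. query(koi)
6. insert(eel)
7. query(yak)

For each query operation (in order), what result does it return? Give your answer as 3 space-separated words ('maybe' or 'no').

Start: bits=000000000000
Op 1: insert yak -> sets bits 2 4 -> bits=001010000000
Op 2: insert koi -> sets bits 2 5 -> bits=001011000000
Op 3: query fox -> checks bit11=0 (has a 0) -> no
Op 4: insert ant -> sets bits 6 7 -> bits=001011110000
Op 5: query koi -> checks bit2=1, bit5=1 (all 1) -> maybe
Op 6: insert eel -> sets bits 5 -> bits=001011110000
Op 7: query yak -> checks bit2=1, bit4=1 (all 1) -> maybe
Query results in order: no maybe maybe

Answer: no maybe maybe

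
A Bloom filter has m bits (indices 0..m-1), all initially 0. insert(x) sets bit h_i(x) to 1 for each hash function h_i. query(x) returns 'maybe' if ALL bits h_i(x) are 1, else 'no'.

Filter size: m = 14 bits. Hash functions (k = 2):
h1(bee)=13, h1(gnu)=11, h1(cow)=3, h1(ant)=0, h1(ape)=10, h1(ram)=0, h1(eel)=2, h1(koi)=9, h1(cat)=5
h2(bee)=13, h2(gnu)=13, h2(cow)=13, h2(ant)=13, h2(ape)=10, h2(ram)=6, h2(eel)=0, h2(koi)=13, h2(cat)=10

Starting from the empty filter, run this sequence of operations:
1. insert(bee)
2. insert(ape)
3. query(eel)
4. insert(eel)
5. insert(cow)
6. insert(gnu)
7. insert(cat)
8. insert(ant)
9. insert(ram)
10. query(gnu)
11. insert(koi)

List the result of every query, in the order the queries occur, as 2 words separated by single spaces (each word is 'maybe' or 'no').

Start: bits=00000000000000
Op 1: insert bee -> sets bits 13 -> bits=00000000000001
Op 2: insert ape -> sets bits 10 -> bits=00000000001001
Op 3: query eel -> checks bit0=0, bit2=0 (has a 0) -> no
Op 4: insert eel -> sets bits 0 2 -> bits=10100000001001
Op 5: insert cow -> sets bits 3 13 -> bits=10110000001001
Op 6: insert gnu -> sets bits 11 13 -> bits=10110000001101
Op 7: insert cat -> sets bits 5 10 -> bits=10110100001101
Op 8: insert ant -> sets bits 0 13 -> bits=10110100001101
Op 9: insert ram -> sets bits 0 6 -> bits=10110110001101
Op 10: query gnu -> checks bit11=1, bit13=1 (all 1) -> maybe
Op 11: insert koi -> sets bits 9 13 -> bits=10110110011101
Query results in order: no maybe

Answer: no maybe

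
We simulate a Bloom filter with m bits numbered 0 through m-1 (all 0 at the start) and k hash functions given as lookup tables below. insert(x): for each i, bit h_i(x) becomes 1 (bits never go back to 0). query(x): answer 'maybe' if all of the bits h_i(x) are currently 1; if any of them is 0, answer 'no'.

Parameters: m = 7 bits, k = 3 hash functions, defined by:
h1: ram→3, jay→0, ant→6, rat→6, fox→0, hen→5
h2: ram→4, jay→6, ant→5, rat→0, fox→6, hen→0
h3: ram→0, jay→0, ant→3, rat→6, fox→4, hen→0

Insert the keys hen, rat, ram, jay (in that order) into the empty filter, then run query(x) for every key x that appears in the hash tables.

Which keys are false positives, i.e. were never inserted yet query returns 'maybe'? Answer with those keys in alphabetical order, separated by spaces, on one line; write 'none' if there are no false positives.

Start: bits=0000000
After insert 'hen': sets bits 0 5 -> bits=1000010
After insert 'rat': sets bits 0 6 -> bits=1000011
After insert 'ram': sets bits 0 3 4 -> bits=1001111
After insert 'jay': sets bits 0 6 -> bits=1001111
Not inserted: ant fox — query each against bits=1001111:
query ant: checks bit3=1, bit5=1, bit6=1 (all 1) -> maybe => FALSE POSITIVE
query fox: checks bit0=1, bit4=1, bit6=1 (all 1) -> maybe => FALSE POSITIVE
False positives (alphabetical): ant fox

Answer: ant fox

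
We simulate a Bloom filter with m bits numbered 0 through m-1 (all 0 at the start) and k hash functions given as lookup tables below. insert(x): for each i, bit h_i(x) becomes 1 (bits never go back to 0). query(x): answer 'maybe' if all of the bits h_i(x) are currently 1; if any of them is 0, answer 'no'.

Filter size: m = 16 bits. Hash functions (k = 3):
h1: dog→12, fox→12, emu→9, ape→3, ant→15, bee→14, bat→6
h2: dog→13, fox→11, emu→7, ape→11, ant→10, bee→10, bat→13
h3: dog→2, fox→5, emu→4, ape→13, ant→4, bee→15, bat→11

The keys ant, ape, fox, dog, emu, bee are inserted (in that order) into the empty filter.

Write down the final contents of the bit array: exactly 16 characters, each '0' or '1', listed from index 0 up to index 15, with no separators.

Start: bits=0000000000000000
After insert 'ant': sets bits 4 10 15 -> bits=0000100000100001
After insert 'ape': sets bits 3 11 13 -> bits=0001100000110101
After insert 'fox': sets bits 5 11 12 -> bits=0001110000111101
After insert 'dog': sets bits 2 12 13 -> bits=0011110000111101
After insert 'emu': sets bits 4 7 9 -> bits=0011110101111101
After insert 'bee': sets bits 10 14 15 -> bits=0011110101111111

Answer: 0011110101111111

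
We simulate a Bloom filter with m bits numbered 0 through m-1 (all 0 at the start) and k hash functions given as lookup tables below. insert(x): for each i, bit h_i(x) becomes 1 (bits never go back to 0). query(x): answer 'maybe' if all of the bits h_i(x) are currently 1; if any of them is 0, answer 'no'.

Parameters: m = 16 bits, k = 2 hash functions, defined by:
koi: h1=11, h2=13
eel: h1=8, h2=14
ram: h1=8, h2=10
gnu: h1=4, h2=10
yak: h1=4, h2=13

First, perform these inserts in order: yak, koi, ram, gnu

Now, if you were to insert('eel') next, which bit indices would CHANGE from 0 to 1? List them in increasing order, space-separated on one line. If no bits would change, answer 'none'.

Start: bits=0000000000000000
After insert 'yak': sets bits 4 13 -> bits=0000100000000100
After insert 'koi': sets bits 11 13 -> bits=0000100000010100
After insert 'ram': sets bits 8 10 -> bits=0000100010110100
After insert 'gnu': sets bits 4 10 -> bits=0000100010110100
insert 'eel' would touch bits 8 14; currently bit8=1, bit14=0
Bits that are 0 among those (would change 0->1): 14

Answer: 14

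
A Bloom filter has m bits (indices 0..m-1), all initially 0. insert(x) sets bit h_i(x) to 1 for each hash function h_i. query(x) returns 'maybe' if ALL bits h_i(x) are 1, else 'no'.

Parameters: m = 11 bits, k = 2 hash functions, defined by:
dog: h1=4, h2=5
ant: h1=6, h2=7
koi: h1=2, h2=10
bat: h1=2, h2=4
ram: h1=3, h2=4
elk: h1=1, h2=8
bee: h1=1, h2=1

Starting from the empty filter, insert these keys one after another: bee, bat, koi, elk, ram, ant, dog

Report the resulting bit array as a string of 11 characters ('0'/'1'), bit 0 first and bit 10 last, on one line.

Start: bits=00000000000
After insert 'bee': sets bits 1 -> bits=01000000000
After insert 'bat': sets bits 2 4 -> bits=01101000000
After insert 'koi': sets bits 2 10 -> bits=01101000001
After insert 'elk': sets bits 1 8 -> bits=01101000101
After insert 'ram': sets bits 3 4 -> bits=01111000101
After insert 'ant': sets bits 6 7 -> bits=01111011101
After insert 'dog': sets bits 4 5 -> bits=01111111101

Answer: 01111111101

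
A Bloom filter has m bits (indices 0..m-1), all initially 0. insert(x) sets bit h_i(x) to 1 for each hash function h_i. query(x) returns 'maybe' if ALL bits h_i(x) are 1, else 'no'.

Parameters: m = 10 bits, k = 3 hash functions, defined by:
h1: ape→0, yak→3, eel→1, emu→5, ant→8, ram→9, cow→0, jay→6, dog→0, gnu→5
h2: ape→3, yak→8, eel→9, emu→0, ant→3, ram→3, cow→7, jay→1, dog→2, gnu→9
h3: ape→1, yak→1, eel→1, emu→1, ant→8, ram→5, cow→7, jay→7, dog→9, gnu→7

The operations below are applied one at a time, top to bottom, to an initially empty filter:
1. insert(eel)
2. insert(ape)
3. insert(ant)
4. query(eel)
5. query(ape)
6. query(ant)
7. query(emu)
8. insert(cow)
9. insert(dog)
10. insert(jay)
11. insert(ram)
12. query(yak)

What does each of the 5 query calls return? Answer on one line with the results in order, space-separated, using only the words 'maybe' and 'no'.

Answer: maybe maybe maybe no maybe

Derivation:
Start: bits=0000000000
Op 1: insert eel -> sets bits 1 9 -> bits=0100000001
Op 2: insert ape -> sets bits 0 1 3 -> bits=1101000001
Op 3: insert ant -> sets bits 3 8 -> bits=1101000011
Op 4: query eel -> checks bit1=1, bit9=1 (all 1) -> maybe
Op 5: query ape -> checks bit0=1, bit1=1, bit3=1 (all 1) -> maybe
Op 6: query ant -> checks bit3=1, bit8=1 (all 1) -> maybe
Op 7: query emu -> checks bit0=1, bit1=1, bit5=0 (has a 0) -> no
Op 8: insert cow -> sets bits 0 7 -> bits=1101000111
Op 9: insert dog -> sets bits 0 2 9 -> bits=1111000111
Op 10: insert jay -> sets bits 1 6 7 -> bits=1111001111
Op 11: insert ram -> sets bits 3 5 9 -> bits=1111011111
Op 12: query yak -> checks bit1=1, bit3=1, bit8=1 (all 1) -> maybe
Query results in order: maybe maybe maybe no maybe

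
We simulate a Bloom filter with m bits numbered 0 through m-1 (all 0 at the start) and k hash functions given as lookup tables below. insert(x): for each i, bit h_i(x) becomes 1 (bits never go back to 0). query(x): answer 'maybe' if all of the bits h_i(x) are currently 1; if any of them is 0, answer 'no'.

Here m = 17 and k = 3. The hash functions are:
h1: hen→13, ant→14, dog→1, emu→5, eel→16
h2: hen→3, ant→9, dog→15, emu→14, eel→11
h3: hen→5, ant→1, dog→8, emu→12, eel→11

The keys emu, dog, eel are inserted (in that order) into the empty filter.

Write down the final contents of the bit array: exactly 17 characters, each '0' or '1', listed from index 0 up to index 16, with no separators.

Start: bits=00000000000000000
After insert 'emu': sets bits 5 12 14 -> bits=00000100000010100
After insert 'dog': sets bits 1 8 15 -> bits=01000100100010110
After insert 'eel': sets bits 11 16 -> bits=01000100100110111

Answer: 01000100100110111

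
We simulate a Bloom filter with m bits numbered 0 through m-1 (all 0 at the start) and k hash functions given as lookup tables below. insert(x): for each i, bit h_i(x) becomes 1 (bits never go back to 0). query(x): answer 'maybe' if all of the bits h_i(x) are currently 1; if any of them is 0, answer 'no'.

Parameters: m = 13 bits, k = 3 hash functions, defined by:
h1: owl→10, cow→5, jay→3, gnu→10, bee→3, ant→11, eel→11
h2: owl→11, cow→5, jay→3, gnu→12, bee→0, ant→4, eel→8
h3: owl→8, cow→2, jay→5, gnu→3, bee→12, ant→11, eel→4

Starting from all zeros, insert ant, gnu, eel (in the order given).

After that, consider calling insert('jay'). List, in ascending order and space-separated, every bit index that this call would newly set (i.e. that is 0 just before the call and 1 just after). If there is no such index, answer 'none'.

Start: bits=0000000000000
After insert 'ant': sets bits 4 11 -> bits=0000100000010
After insert 'gnu': sets bits 3 10 12 -> bits=0001100000111
After insert 'eel': sets bits 4 8 11 -> bits=0001100010111
insert 'jay' would touch bits 3 5; currently bit3=1, bit5=0
Bits that are 0 among those (would change 0->1): 5

Answer: 5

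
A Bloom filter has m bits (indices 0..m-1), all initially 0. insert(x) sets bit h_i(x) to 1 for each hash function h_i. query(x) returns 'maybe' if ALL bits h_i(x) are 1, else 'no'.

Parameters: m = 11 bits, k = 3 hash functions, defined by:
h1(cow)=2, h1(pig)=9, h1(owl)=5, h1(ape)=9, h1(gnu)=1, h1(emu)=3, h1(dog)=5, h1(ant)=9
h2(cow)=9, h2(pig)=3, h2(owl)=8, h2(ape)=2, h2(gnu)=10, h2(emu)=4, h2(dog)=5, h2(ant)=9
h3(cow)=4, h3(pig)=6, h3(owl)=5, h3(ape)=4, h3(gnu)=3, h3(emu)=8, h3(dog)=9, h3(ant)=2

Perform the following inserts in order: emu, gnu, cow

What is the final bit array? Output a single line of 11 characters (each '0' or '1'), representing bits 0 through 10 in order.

Answer: 01111000111

Derivation:
Start: bits=00000000000
After insert 'emu': sets bits 3 4 8 -> bits=00011000100
After insert 'gnu': sets bits 1 3 10 -> bits=01011000101
After insert 'cow': sets bits 2 4 9 -> bits=01111000111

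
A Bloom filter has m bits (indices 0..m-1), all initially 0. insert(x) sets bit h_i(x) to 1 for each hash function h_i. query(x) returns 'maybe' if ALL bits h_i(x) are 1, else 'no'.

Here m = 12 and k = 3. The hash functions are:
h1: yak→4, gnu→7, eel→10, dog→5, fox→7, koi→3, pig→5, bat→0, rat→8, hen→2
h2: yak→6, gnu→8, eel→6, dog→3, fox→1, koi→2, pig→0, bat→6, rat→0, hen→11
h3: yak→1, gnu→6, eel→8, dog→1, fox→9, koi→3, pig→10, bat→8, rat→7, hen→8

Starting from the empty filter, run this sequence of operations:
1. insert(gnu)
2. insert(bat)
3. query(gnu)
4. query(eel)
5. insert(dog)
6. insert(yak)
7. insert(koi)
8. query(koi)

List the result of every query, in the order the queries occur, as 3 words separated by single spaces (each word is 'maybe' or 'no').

Answer: maybe no maybe

Derivation:
Start: bits=000000000000
Op 1: insert gnu -> sets bits 6 7 8 -> bits=000000111000
Op 2: insert bat -> sets bits 0 6 8 -> bits=100000111000
Op 3: query gnu -> checks bit6=1, bit7=1, bit8=1 (all 1) -> maybe
Op 4: query eel -> checks bit6=1, bit8=1, bit10=0 (has a 0) -> no
Op 5: insert dog -> sets bits 1 3 5 -> bits=110101111000
Op 6: insert yak -> sets bits 1 4 6 -> bits=110111111000
Op 7: insert koi -> sets bits 2 3 -> bits=111111111000
Op 8: query koi -> checks bit2=1, bit3=1 (all 1) -> maybe
Query results in order: maybe no maybe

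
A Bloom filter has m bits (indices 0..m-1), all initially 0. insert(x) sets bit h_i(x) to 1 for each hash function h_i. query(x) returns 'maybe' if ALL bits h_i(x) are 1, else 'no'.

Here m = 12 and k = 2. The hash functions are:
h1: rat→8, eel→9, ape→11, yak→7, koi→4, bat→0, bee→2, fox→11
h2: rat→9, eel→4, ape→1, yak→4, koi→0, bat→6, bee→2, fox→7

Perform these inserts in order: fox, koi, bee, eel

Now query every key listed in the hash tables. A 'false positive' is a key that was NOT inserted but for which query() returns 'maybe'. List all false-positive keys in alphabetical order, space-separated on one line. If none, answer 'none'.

Start: bits=000000000000
After insert 'fox': sets bits 7 11 -> bits=000000010001
After insert 'koi': sets bits 0 4 -> bits=100010010001
After insert 'bee': sets bits 2 -> bits=101010010001
After insert 'eel': sets bits 4 9 -> bits=101010010101
Not inserted: ape bat rat yak — query each against bits=101010010101:
query ape: checks bit1=0, bit11=1 (has a 0) -> no => not a false positive
query bat: checks bit0=1, bit6=0 (has a 0) -> no => not a false positive
query rat: checks bit8=0, bit9=1 (has a 0) -> no => not a false positive
query yak: checks bit4=1, bit7=1 (all 1) -> maybe => FALSE POSITIVE
False positives (alphabetical): yak

Answer: yak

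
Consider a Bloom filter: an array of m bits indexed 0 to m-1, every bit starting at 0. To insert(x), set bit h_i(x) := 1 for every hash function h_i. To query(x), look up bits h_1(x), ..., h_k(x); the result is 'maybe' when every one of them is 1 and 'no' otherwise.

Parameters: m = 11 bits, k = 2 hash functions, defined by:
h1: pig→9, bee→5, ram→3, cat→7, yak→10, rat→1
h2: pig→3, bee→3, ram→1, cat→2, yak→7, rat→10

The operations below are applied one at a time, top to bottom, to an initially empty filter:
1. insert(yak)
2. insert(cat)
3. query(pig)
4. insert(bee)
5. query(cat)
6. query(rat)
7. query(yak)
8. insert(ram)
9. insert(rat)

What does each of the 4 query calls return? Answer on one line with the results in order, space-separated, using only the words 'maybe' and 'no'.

Answer: no maybe no maybe

Derivation:
Start: bits=00000000000
Op 1: insert yak -> sets bits 7 10 -> bits=00000001001
Op 2: insert cat -> sets bits 2 7 -> bits=00100001001
Op 3: query pig -> checks bit3=0, bit9=0 (has a 0) -> no
Op 4: insert bee -> sets bits 3 5 -> bits=00110101001
Op 5: query cat -> checks bit2=1, bit7=1 (all 1) -> maybe
Op 6: query rat -> checks bit1=0, bit10=1 (has a 0) -> no
Op 7: query yak -> checks bit7=1, bit10=1 (all 1) -> maybe
Op 8: insert ram -> sets bits 1 3 -> bits=01110101001
Op 9: insert rat -> sets bits 1 10 -> bits=01110101001
Query results in order: no maybe no maybe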